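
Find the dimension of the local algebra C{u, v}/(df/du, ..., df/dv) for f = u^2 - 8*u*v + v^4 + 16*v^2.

3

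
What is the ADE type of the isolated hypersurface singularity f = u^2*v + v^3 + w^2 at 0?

D_4

The Hessian of f at 0 is [[0, 0, 0], [0, 0, 0], [0, 0, 2]] with rank 1, so corank 2. A Groebner basis of the Jacobian ideal J(f) in C{u,v,w} is {v^3, u^2 + 3*v^2, u*v, w}; counting standard monomials gives mu = 4. Corank 2; j^3 = v*(u^2 + v^2) splits into three distinct lines over C (the quadratic factor has nonzero discriminant), so D_4.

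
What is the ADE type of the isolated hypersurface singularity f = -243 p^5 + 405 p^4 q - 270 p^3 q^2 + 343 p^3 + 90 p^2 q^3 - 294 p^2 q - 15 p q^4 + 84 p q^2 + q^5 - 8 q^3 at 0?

The Hessian of f at 0 is [[0, 0], [0, 0]] with rank 0, so corank 2. A Groebner basis of the Jacobian ideal J(f) in C{p,q} is {q^5, p*q^3 - 25*q^4/84, p^2 - 4*p*q/7 + 4*q^2/49}; counting standard monomials gives mu = 8. Corank 2; j^3 = (7*p - 2*q)^3 is a perfect cube, so E-series; the 5-jet and mu = 8 give E_8.

E_8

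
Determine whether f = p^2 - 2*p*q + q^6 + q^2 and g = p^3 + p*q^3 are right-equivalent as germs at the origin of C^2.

The Hessian of f at 0 is [[2, -2], [-2, 2]] with rank 1, so corank 1. A Groebner basis of the Jacobian ideal J(f) in C{p,q} is {q^5, p - q}; counting standard monomials gives mu = 5. Corank 1: A-series; mu = 5 gives A_5. The Hessian of g at 0 is [[0, 0], [0, 0]] with rank 0, so corank 2. A Groebner basis of the Jacobian ideal J(g) in C{p,q} is {p^3, p*q^2, 3*p^2 + q^3}; counting standard monomials gives mu = 7. Corank 2; j^3 = p^3 is a perfect cube, so E-series; the 4-jet and mu = 7 give E_7. f is A_5 but g is E_7, hence not right-equivalent.

No.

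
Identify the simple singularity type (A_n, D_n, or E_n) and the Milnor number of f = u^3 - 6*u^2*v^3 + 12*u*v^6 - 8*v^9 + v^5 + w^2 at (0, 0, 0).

The Hessian of f at 0 has rank 1. Corank 2; j^3 = u^3 is a perfect cube, so E-series; the 5-jet and mu = 8 give E_8.

Type E8, Milnor number mu = 8.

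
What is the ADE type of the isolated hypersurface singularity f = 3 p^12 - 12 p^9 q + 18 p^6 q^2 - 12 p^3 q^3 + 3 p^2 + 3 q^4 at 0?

A_{3}

The Hessian of f at 0 has rank 1. Corank 1: A-series; mu = 3 gives A_3.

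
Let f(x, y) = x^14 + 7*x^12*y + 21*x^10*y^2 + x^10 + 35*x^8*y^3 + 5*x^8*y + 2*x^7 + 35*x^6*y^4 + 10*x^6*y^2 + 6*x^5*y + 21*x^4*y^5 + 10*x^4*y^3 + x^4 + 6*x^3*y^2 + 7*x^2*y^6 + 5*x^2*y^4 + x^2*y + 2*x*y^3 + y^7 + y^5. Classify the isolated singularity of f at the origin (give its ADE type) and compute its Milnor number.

The Hessian of f at 0 is [[0, 0], [0, 0]] with rank 0, so corank 2. A Groebner basis of the Jacobian ideal J(f) in C{x,y} is {-x^2 + 7*x*y/2 + y^4 + 7*y^3/2, x^3 - x*y/2 - y^3/2, x^2 + x*y^2 - 7*x*y/2 - 7*y^3/2}; counting standard monomials gives mu = 8. Corank 2; j^3 = x^2*y has shape L^2 M (L != M), so D-series; mu = 8 gives D_8.

Type D_8, Milnor number mu = 8.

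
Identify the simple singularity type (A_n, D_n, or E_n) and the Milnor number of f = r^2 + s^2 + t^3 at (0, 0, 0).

Type A2, Milnor number mu = 2.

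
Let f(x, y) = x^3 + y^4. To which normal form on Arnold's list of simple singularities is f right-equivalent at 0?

The Hessian of f at 0 has rank 0. Corank 2; j^3 = x^3 is a perfect cube, so E-series; the 4-jet and mu = 6 give E_6.

E_{6}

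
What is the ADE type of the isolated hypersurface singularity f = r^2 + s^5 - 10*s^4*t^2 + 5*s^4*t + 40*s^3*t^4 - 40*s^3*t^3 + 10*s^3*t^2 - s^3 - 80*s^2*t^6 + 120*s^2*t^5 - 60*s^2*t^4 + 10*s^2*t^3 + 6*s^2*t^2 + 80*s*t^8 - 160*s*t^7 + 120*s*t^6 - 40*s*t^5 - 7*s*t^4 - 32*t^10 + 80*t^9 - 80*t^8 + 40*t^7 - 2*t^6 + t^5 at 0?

The Hessian of f at 0 is [[0, 0, 0], [0, 0, 0], [0, 0, 2]] with rank 1, so corank 2. A Groebner basis of the Jacobian ideal J(f) in C{s,t,r} is {-s^2/16 + s*t^3 + s*t^2/4, s^2/4 - s*t^2 + t^4, s^3, s^2*t - s^2/4 + s*t^2, r}; counting standard monomials gives mu = 8. Corank 2; j^3 = -s^3 is a perfect cube, so E-series; the 5-jet and mu = 8 give E_8.

E_{8}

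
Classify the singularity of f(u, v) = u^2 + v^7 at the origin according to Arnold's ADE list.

A_6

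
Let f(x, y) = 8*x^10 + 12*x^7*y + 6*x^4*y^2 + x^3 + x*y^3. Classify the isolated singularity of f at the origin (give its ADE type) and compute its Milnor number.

Type E7, Milnor number mu = 7.

The Hessian of f at 0 has rank 0. Corank 2; j^3 = x^3 is a perfect cube, so E-series; the 4-jet and mu = 7 give E_7.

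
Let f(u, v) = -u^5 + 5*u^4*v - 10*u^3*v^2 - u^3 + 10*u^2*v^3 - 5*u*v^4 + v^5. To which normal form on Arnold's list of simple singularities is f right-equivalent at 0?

The Hessian of f at 0 is [[0, 0], [0, 0]] with rank 0, so corank 2. A Groebner basis of the Jacobian ideal J(f) in C{u,v} is {v^5, u*v^3 - v^4/4, u^2}; counting standard monomials gives mu = 8. Corank 2; j^3 = -u^3 is a perfect cube, so E-series; the 5-jet and mu = 8 give E_8.

E_8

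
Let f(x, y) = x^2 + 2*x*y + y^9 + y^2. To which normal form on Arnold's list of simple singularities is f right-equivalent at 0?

The Hessian of f at 0 is [[2, 2], [2, 2]] with rank 1, so corank 1. A Groebner basis of the Jacobian ideal J(f) in C{x,y} is {y^8, x + y}; counting standard monomials gives mu = 8. Corank 1: A-series; mu = 8 gives A_8.

A_8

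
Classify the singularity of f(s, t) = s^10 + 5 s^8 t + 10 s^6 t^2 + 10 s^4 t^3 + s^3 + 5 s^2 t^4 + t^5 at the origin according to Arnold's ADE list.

E8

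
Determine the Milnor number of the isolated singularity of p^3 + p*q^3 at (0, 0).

The Hessian of f at 0 has rank 0. Corank 2; j^3 = p^3 is a perfect cube, so E-series; the 4-jet and mu = 7 give E_7.

7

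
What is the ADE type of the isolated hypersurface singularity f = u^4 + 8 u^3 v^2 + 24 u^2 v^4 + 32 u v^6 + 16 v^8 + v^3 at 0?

E6

The Hessian of f at 0 is [[0, 0], [0, 0]] with rank 0, so corank 2. A Groebner basis of the Jacobian ideal J(f) in C{u,v} is {u^3, v^2}; counting standard monomials gives mu = 6. Corank 2; j^3 = v^3 is a perfect cube, so E-series; the 4-jet and mu = 6 give E_6.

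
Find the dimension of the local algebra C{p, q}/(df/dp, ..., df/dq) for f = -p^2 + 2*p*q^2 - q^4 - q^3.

2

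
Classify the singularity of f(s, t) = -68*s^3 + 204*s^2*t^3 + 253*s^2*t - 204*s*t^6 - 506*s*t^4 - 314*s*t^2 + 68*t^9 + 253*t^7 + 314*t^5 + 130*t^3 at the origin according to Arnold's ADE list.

The Hessian of f at 0 is [[0, 0], [0, 0]] with rank 0, so corank 2. A Groebner basis of the Jacobian ideal J(f) in C{s,t} is {t^3, s^2 - 74*t^2/47, s*t - 59*t^2/47}; counting standard monomials gives mu = 4. Corank 2; j^3 = -(4*s - 5*t)*(17*s^2 - 42*s*t + 26*t^2) splits into three distinct lines over C (the quadratic factor has nonzero discriminant), so D_4.

D_{4}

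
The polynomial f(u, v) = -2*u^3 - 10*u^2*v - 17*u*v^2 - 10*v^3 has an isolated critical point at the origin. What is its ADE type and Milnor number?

Type D4, Milnor number mu = 4.

The Hessian of f at 0 has rank 0. Corank 2; j^3 = -(u + 2*v)*(2*u^2 + 6*u*v + 5*v^2) splits into three distinct lines over C (the quadratic factor has nonzero discriminant), so D_4.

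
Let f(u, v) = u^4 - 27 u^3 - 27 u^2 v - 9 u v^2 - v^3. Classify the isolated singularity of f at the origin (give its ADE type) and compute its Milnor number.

Type E_6, Milnor number mu = 6.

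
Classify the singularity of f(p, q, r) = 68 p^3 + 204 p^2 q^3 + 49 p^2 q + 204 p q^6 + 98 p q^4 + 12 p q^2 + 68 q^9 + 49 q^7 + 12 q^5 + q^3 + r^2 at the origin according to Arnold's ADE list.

The Hessian of f at 0 has rank 1. Corank 2; j^3 = (4*p + q)*(17*p^2 + 8*p*q + q^2) splits into three distinct lines over C (the quadratic factor has nonzero discriminant), so D_4.

D4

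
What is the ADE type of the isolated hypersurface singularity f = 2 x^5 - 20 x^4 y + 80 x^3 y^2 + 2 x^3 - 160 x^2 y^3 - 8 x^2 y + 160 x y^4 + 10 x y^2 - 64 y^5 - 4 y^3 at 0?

The Hessian of f at 0 has rank 0. Corank 2; j^3 = 2*(x - 2*y)*(x - y)^2 has shape L^2 M (L != M), so D-series; mu = 6 gives D_6.

D_6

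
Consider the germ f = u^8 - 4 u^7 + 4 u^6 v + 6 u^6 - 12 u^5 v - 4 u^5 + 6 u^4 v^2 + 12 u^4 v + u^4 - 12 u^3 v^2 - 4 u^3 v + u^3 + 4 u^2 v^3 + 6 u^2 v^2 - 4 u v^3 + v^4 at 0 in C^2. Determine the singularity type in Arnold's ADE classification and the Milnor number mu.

The Hessian of f at 0 is [[0, 0], [0, 0]] with rank 0, so corank 2. A Groebner basis of the Jacobian ideal J(f) in C{u,v} is {v^4, u*v^2 - v^3/3, u^2}; counting standard monomials gives mu = 6. Corank 2; j^3 = u^3 is a perfect cube, so E-series; the 4-jet and mu = 6 give E_6.

Type E_6, Milnor number mu = 6.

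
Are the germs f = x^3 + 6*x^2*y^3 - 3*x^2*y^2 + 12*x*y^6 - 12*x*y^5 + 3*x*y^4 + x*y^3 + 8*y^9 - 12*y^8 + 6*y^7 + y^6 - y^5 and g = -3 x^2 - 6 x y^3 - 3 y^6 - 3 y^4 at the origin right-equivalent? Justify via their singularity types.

The Hessian of f at 0 has rank 0. Corank 2; j^3 = x^3 is a perfect cube, so E-series; the 4-jet and mu = 7 give E_7. The Hessian of g at 0 has rank 1. Corank 1: A-series; mu = 3 gives A_3. f is E_7 but g is A_3, hence not right-equivalent.

No.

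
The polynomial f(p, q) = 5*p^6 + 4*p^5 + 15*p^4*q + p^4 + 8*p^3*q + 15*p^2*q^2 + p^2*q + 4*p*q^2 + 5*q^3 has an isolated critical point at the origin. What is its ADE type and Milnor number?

Type D_{4}, Milnor number mu = 4.

The Hessian of f at 0 has rank 0. Corank 2; j^3 = q*(p^2 + 4*p*q + 5*q^2) splits into three distinct lines over C (the quadratic factor has nonzero discriminant), so D_4.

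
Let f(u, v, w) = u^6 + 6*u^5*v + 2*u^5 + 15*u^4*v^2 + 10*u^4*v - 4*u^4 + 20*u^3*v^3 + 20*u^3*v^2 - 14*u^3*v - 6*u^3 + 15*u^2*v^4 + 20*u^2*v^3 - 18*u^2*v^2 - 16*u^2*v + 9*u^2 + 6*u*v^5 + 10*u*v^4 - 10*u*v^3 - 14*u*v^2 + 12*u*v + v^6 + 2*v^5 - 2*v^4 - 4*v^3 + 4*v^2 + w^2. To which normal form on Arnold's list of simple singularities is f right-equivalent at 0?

A_3

The Hessian of f at 0 is [[18, 12, 0], [12, 8, 0], [0, 0, 2]] with rank 2, so corank 1. A Groebner basis of the Jacobian ideal J(f) in C{u,v,w} is {u^2 - 12*u - 8*v, u*v + 18*u + 12*v, -27*u + v^2 - 18*v, w}; counting standard monomials gives mu = 3. Corank 1: A-series; mu = 3 gives A_3.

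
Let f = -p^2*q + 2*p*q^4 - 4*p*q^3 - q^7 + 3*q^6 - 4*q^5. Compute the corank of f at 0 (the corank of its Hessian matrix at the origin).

2

The Hessian at 0 is [[0, 0], [0, 0]] of rank 0; hence corank 2.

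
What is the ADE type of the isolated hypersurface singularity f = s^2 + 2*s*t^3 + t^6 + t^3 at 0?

The Hessian of f at 0 has rank 1. Corank 1: A-series; mu = 2 gives A_2.

A2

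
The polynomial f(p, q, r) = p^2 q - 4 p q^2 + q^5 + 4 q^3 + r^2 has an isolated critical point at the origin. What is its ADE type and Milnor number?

Type D6, Milnor number mu = 6.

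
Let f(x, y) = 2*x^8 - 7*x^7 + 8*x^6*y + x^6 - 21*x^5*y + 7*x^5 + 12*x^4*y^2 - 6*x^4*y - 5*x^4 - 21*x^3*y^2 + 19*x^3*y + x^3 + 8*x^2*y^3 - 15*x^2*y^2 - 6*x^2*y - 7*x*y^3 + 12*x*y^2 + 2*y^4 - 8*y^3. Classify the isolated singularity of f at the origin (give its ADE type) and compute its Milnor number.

The Hessian of f at 0 is [[0, 0], [0, 0]] with rank 0, so corank 2. A Groebner basis of the Jacobian ideal J(f) in C{x,y} is {-x^2/65 + 4*x*y/65 + y^4 - y^3/195 - 4*y^2/65, x^3 - 102*x^2/65 + 408*x*y/65 - 554*y^3/65 - 408*y^2/65, x^2*y - 103*x^2/195 + 412*x*y/195 - 2443*y^3/585 - 412*y^2/195, -2*x^2/15 + x*y^2 + 8*x*y/15 - 92*y^3/45 - 8*y^2/15}; counting standard monomials gives mu = 7. Corank 2; j^3 = (x - 2*y)^3 is a perfect cube, so E-series; the 4-jet and mu = 7 give E_7.

Type E_{7}, Milnor number mu = 7.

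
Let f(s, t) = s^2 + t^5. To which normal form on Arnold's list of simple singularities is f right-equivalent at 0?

A_4

The Hessian of f at 0 has rank 1. Corank 1: A-series; mu = 4 gives A_4.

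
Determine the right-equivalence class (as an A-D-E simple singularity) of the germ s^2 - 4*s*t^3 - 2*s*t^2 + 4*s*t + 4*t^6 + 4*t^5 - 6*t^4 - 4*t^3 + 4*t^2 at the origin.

A3

The Hessian of f at 0 is [[2, 4], [4, 8]] with rank 1, so corank 1. A Groebner basis of the Jacobian ideal J(f) in C{s,t} is {s^2 - 4*s - 8*t, s*t + 2*s + 4*t, -s + t^2 - 2*t}; counting standard monomials gives mu = 3. Corank 1: A-series; mu = 3 gives A_3.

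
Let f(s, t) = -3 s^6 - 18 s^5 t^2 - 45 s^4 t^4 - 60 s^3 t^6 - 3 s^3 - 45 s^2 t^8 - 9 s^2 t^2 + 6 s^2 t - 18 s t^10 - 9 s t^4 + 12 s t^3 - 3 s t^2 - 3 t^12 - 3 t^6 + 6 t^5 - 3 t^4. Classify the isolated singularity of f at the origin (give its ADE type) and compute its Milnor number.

The Hessian of f at 0 has rank 0. Corank 2; j^3 = -3*s*(s - t)^2 has shape L^2 M (L != M), so D-series; mu = 7 gives D_7.

Type D7, Milnor number mu = 7.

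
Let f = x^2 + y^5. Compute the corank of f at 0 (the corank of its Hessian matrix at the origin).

Hessian at 0 has rank 1.

1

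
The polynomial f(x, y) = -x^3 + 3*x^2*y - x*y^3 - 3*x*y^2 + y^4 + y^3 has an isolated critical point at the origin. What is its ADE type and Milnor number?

Type E_7, Milnor number mu = 7.

The Hessian of f at 0 is [[0, 0], [0, 0]] with rank 0, so corank 2. A Groebner basis of the Jacobian ideal J(f) in C{x,y} is {x^3 - 3*x^2*y - 6*x^2 + 12*x*y - 6*y^2, 3*x^2 + x*y^2 - 6*x*y + 3*y^2, 3*x^2 - 6*x*y + y^3 + 3*y^2}; counting standard monomials gives mu = 7. Corank 2; j^3 = -(x - y)^3 is a perfect cube, so E-series; the 4-jet and mu = 7 give E_7.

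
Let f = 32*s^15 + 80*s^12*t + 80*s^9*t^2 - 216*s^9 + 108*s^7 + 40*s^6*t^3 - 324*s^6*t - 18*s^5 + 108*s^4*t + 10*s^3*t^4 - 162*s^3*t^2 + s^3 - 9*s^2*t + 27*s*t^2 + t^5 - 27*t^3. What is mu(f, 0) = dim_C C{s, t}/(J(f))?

8

The Hessian of f at 0 has rank 0. Corank 2; j^3 = (s - 3*t)^3 is a perfect cube, so E-series; the 5-jet and mu = 8 give E_8.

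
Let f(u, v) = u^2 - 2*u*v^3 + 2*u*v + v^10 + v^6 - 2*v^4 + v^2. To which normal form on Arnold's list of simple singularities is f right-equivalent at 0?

A_9

The Hessian of f at 0 is [[2, 2], [2, 2]] with rank 1, so corank 1. A Groebner basis of the Jacobian ideal J(f) in C{u,v} is {u^3 + 3*u^2*v + 3*u*v^2 + u + v, -u + v^3 - v}; counting standard monomials gives mu = 9. Corank 1: A-series; mu = 9 gives A_9.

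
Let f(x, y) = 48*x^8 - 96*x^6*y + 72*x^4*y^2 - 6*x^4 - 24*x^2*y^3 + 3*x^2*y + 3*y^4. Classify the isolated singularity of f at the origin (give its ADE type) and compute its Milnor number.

Type D_{5}, Milnor number mu = 5.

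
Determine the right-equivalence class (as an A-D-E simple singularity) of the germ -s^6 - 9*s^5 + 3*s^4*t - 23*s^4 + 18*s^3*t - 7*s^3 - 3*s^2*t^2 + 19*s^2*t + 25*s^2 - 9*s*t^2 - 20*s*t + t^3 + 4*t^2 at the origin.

A_{2}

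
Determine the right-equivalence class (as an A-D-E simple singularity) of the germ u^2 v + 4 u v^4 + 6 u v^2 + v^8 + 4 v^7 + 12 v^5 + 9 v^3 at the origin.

The Hessian of f at 0 has rank 0. Corank 2; j^3 = v*(u + 3*v)^2 has shape L^2 M (L != M), so D-series; mu = 9 gives D_9.

D_{9}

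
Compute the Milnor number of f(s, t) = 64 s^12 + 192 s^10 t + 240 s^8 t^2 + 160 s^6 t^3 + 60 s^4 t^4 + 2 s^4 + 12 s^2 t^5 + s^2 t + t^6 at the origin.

The Hessian of f at 0 has rank 0. Corank 2; j^3 = s^2*t has shape L^2 M (L != M), so D-series; mu = 7 gives D_7.

7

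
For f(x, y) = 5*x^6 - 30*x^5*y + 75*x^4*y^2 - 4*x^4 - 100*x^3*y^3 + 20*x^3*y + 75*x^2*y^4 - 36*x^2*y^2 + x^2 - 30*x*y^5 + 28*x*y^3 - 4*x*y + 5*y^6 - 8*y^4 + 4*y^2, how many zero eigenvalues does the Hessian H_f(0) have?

The Hessian at 0 is [[2, -4], [-4, 8]] of rank 1; hence corank 1.

1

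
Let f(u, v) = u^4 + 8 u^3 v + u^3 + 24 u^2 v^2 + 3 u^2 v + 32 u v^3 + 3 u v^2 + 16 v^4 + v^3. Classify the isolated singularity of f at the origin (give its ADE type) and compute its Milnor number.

The Hessian of f at 0 has rank 0. Corank 2; j^3 = (u + v)^3 is a perfect cube, so E-series; the 4-jet and mu = 6 give E_6.

Type E6, Milnor number mu = 6.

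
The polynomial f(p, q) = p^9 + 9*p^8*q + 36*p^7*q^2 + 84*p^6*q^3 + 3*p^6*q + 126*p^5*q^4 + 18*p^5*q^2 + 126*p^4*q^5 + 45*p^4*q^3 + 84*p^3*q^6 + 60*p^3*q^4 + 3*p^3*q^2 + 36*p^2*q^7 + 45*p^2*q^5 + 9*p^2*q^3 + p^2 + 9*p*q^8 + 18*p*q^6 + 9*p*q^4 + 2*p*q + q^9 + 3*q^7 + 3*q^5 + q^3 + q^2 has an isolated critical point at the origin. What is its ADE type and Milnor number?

Type A2, Milnor number mu = 2.

The Hessian of f at 0 has rank 1. Corank 1: A-series; mu = 2 gives A_2.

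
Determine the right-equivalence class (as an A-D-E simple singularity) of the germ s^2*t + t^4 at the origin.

D_5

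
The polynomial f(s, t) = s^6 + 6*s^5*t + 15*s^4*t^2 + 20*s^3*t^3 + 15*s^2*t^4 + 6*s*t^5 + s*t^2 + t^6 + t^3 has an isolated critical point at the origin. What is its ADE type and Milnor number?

Type D7, Milnor number mu = 7.

The Hessian of f at 0 has rank 0. Corank 2; j^3 = t^2*(s + t) has shape L^2 M (L != M), so D-series; mu = 7 gives D_7.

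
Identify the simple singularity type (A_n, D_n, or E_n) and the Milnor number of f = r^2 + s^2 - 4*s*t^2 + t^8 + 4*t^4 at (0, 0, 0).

Type A_{7}, Milnor number mu = 7.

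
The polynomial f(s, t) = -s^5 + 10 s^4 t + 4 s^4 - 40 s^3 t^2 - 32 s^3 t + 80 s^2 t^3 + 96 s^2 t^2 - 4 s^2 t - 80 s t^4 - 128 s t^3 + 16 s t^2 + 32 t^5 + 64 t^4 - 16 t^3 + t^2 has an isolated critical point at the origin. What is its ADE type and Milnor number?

Type A_{4}, Milnor number mu = 4.

The Hessian of f at 0 has rank 1. Corank 1: A-series; mu = 4 gives A_4.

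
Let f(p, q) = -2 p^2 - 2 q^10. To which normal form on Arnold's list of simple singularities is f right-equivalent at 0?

A9

The Hessian of f at 0 is [[-4, 0], [0, 0]] with rank 1, so corank 1. A Groebner basis of the Jacobian ideal J(f) in C{p,q} is {q^9, p}; counting standard monomials gives mu = 9. Corank 1: A-series; mu = 9 gives A_9.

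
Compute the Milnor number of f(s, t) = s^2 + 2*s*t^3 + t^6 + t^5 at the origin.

The Hessian of f at 0 has rank 1. Corank 1: A-series; mu = 4 gives A_4.

4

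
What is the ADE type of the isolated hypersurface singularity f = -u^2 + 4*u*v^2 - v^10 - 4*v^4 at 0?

The Hessian of f at 0 has rank 1. Corank 1: A-series; mu = 9 gives A_9.

A9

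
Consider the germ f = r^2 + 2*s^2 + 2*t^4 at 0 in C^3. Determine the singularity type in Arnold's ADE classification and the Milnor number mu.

Type A3, Milnor number mu = 3.

The Hessian of f at 0 has rank 2. Corank 1: A-series; mu = 3 gives A_3.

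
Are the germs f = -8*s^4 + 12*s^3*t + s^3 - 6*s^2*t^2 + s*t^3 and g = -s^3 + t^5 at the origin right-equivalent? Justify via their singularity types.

No.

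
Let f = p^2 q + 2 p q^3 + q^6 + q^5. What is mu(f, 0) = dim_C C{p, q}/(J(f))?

The Hessian of f at 0 is [[0, 0], [0, 0]] with rank 0, so corank 2. A Groebner basis of the Jacobian ideal J(f) in C{p,q} is {p^3, p^2*q + p^2/6 + p*q^2/6, p*q + q^3}; counting standard monomials gives mu = 7. Corank 2; j^3 = p^2*q has shape L^2 M (L != M), so D-series; mu = 7 gives D_7.

7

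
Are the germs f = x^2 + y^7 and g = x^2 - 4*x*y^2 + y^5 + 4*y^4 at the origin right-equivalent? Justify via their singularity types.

No.

The Hessian of f at 0 has rank 1. Corank 1: A-series; mu = 6 gives A_6. The Hessian of g at 0 has rank 1. Corank 1: A-series; mu = 4 gives A_4. f is A_6 but g is A_4, hence not right-equivalent.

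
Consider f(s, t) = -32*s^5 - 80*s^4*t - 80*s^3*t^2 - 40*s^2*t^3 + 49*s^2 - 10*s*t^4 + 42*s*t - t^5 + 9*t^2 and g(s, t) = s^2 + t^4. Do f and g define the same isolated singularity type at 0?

The Hessian of f at 0 has rank 1. Corank 1: A-series; mu = 4 gives A_4. The Hessian of g at 0 has rank 1. Corank 1: A-series; mu = 3 gives A_3. f is A_4 but g is A_3, hence not right-equivalent.

No.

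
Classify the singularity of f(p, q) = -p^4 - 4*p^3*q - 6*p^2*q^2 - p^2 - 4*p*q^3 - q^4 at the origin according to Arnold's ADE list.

A_3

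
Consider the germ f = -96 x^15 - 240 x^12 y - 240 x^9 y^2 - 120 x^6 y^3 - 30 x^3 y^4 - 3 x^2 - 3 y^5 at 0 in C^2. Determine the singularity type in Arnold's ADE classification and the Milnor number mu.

The Hessian of f at 0 has rank 1. Corank 1: A-series; mu = 4 gives A_4.

Type A_4, Milnor number mu = 4.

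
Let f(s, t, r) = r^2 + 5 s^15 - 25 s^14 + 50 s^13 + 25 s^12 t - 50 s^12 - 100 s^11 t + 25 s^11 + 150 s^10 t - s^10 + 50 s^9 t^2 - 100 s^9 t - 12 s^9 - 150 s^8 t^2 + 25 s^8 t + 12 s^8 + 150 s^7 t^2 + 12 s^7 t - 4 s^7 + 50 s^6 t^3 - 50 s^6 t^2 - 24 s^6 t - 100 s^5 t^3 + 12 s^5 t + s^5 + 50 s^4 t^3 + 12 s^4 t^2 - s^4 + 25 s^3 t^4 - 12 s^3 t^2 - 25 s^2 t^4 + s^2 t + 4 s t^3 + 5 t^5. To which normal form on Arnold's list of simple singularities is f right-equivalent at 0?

D_{6}

The Hessian of f at 0 is [[0, 0, 0], [0, 0, 0], [0, 0, 2]] with rank 1, so corank 2. A Groebner basis of the Jacobian ideal J(f) in C{s,t,r} is {s^3, s^2*t, -2*s^2 + s*t^2, s*t/2 + t^3, r}; counting standard monomials gives mu = 6. Corank 2; j^3 = s^2*t has shape L^2 M (L != M), so D-series; mu = 6 gives D_6.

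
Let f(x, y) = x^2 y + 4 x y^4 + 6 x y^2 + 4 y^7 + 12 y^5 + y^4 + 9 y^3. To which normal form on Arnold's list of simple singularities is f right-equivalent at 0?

D_{5}

The Hessian of f at 0 has rank 0. Corank 2; j^3 = y*(x + 3*y)^2 has shape L^2 M (L != M), so D-series; mu = 5 gives D_5.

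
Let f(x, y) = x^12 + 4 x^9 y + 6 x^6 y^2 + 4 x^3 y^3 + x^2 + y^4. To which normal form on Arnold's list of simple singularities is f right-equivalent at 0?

The Hessian of f at 0 has rank 1. Corank 1: A-series; mu = 3 gives A_3.

A_3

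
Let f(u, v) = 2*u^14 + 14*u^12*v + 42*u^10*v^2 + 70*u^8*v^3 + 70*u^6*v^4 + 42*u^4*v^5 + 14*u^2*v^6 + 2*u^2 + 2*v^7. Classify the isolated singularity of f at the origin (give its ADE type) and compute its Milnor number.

Type A6, Milnor number mu = 6.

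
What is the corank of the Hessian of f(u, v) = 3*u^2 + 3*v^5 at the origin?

1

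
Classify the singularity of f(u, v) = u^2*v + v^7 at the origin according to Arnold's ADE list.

D_{8}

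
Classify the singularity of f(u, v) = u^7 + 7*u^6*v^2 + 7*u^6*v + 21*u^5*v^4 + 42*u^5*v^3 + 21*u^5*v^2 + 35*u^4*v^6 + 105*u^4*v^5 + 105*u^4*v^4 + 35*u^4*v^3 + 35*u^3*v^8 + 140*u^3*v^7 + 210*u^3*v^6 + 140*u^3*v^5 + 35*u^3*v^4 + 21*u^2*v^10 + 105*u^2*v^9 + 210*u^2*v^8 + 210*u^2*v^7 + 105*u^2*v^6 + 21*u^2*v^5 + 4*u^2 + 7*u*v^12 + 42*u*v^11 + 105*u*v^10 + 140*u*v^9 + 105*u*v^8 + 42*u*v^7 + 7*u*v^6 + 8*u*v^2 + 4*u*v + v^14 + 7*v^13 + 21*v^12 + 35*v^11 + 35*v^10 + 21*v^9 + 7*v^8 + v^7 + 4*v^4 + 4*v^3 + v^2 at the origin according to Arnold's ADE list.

A6

The Hessian of f at 0 has rank 1. Corank 1: A-series; mu = 6 gives A_6.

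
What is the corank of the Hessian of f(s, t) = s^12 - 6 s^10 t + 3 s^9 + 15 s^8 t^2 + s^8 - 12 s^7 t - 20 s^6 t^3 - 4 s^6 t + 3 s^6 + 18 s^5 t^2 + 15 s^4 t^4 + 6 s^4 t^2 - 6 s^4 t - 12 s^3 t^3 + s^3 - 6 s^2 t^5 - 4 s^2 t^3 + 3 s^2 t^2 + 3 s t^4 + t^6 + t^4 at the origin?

2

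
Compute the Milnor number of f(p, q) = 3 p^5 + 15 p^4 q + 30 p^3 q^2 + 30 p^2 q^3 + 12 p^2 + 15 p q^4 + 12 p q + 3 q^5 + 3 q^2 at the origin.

4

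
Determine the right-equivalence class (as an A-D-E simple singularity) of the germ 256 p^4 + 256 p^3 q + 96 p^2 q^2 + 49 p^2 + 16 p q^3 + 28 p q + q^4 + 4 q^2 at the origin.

A3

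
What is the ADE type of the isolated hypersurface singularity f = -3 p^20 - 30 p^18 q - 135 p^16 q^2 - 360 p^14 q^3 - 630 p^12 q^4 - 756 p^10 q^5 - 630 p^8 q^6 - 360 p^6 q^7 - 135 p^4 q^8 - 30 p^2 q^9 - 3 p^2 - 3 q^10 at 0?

A9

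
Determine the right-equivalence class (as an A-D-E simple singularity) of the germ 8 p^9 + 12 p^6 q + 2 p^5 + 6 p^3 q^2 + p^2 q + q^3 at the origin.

D_{4}

The Hessian of f at 0 has rank 0. Corank 2; j^3 = q*(p^2 + q^2) splits into three distinct lines over C (the quadratic factor has nonzero discriminant), so D_4.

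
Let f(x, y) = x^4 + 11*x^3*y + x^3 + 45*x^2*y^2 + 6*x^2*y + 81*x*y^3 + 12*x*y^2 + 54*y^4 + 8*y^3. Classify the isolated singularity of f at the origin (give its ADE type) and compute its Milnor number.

Type E7, Milnor number mu = 7.

The Hessian of f at 0 has rank 0. Corank 2; j^3 = (x + 2*y)^3 is a perfect cube, so E-series; the 4-jet and mu = 7 give E_7.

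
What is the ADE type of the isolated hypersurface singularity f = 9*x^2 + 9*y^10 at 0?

The Hessian of f at 0 is [[18, 0], [0, 0]] with rank 1, so corank 1. A Groebner basis of the Jacobian ideal J(f) in C{x,y} is {y^9, x}; counting standard monomials gives mu = 9. Corank 1: A-series; mu = 9 gives A_9.

A9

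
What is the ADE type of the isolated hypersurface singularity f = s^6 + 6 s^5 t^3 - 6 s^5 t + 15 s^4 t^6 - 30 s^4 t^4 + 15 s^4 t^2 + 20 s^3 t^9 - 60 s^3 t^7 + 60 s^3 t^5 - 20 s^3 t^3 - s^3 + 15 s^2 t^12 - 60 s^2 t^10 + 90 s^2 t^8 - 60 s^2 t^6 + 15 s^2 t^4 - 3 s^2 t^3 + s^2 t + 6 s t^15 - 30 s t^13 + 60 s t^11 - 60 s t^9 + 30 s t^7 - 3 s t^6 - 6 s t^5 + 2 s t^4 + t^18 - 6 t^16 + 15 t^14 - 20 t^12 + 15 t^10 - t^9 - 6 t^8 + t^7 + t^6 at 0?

D7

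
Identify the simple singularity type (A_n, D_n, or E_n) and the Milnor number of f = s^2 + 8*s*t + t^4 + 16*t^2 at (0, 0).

Type A3, Milnor number mu = 3.

The Hessian of f at 0 is [[2, 8], [8, 32]] with rank 1, so corank 1. A Groebner basis of the Jacobian ideal J(f) in C{s,t} is {t^3, s + 4*t}; counting standard monomials gives mu = 3. Corank 1: A-series; mu = 3 gives A_3.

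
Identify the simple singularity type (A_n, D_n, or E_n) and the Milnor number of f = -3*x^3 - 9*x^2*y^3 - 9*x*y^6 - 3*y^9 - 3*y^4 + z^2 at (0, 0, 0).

The Hessian of f at 0 has rank 1. Corank 2; j^3 = -3*x^3 is a perfect cube, so E-series; the 4-jet and mu = 6 give E_6.

Type E_{6}, Milnor number mu = 6.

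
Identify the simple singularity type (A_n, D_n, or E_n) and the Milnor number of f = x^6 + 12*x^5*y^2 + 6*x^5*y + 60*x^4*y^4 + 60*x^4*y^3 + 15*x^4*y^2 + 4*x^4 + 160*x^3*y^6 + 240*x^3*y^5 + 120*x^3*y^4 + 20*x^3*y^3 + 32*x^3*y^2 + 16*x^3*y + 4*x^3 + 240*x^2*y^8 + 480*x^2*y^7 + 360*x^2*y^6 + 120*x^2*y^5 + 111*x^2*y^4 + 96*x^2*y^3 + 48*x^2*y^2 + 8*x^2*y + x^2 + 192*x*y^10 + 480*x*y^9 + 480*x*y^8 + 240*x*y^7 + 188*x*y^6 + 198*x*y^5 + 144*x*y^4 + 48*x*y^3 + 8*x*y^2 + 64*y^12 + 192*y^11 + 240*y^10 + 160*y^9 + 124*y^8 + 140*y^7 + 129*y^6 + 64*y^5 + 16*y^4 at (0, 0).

Type A5, Milnor number mu = 5.

The Hessian of f at 0 is [[2, 0], [0, 0]] with rank 1, so corank 1. A Groebner basis of the Jacobian ideal J(f) in C{x,y} is {x*y^2 - x*y/3 - x/6 - 2*y^2/3, 5*x*y/12 + x/12 + y^3 + y^2/3, x^2 + 4*x*y/3 + 2*x/3 + 8*y^2/3}; counting standard monomials gives mu = 5. Corank 1: A-series; mu = 5 gives A_5.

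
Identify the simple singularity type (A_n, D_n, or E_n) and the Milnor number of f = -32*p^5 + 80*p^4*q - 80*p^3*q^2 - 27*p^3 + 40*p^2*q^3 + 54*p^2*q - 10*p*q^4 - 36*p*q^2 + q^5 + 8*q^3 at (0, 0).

Type E_8, Milnor number mu = 8.

The Hessian of f at 0 is [[0, 0], [0, 0]] with rank 0, so corank 2. A Groebner basis of the Jacobian ideal J(f) in C{p,q} is {q^5, p*q^3 - 5*q^4/8, p^2 - 4*p*q/3 + 4*q^2/9}; counting standard monomials gives mu = 8. Corank 2; j^3 = -(3*p - 2*q)^3 is a perfect cube, so E-series; the 5-jet and mu = 8 give E_8.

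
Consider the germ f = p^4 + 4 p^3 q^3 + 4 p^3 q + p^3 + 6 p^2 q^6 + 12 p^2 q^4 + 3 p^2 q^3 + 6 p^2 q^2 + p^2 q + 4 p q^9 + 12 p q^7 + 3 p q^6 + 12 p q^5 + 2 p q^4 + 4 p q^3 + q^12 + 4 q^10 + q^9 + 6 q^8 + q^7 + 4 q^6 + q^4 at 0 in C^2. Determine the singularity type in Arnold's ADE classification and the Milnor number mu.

The Hessian of f at 0 is [[0, 0], [0, 0]] with rank 0, so corank 2. A Groebner basis of the Jacobian ideal J(f) in C{p,q} is {p*q^2, -p*q/4 + q^3, p^2 + p*q}; counting standard monomials gives mu = 5. Corank 2; j^3 = p^2*(p + q) has shape L^2 M (L != M), so D-series; mu = 5 gives D_5.

Type D_{5}, Milnor number mu = 5.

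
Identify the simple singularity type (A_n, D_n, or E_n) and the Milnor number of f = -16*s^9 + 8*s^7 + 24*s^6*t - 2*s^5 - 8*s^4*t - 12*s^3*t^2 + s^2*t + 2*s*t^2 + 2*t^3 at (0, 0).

The Hessian of f at 0 is [[0, 0], [0, 0]] with rank 0, so corank 2. A Groebner basis of the Jacobian ideal J(f) in C{s,t} is {t^3, s^2 + 2*t^2, s*t + t^2}; counting standard monomials gives mu = 4. Corank 2; j^3 = t*(s^2 + 2*s*t + 2*t^2) splits into three distinct lines over C (the quadratic factor has nonzero discriminant), so D_4.

Type D_{4}, Milnor number mu = 4.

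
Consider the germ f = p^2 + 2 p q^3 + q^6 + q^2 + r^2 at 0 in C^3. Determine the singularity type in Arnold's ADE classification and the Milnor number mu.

The Hessian of f at 0 is [[2, 0, 0], [0, 2, 0], [0, 0, 2]] with rank 3, so corank 0. A Groebner basis of the Jacobian ideal J(f) in C{p,q,r} is {p, q, r}; counting standard monomials gives mu = 1. Corank 0: nondegenerate Morse point, so A_1.

Type A1, Milnor number mu = 1.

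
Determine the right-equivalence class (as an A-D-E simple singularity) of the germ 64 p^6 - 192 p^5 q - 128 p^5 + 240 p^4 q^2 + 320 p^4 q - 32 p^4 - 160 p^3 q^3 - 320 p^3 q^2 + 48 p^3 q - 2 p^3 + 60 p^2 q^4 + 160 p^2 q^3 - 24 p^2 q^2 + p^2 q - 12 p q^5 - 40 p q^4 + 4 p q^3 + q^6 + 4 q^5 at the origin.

D_7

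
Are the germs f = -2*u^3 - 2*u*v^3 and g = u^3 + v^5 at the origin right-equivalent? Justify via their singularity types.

The Hessian of f at 0 has rank 0. Corank 2; j^3 = -2*u^3 is a perfect cube, so E-series; the 4-jet and mu = 7 give E_7. The Hessian of g at 0 has rank 0. Corank 2; j^3 = u^3 is a perfect cube, so E-series; the 5-jet and mu = 8 give E_8. f is E_7 but g is E_8, hence not right-equivalent.

No.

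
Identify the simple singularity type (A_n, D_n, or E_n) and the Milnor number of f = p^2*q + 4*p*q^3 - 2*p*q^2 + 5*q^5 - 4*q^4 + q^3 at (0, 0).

The Hessian of f at 0 has rank 0. Corank 2; j^3 = q*(p - q)^2 has shape L^2 M (L != M), so D-series; mu = 6 gives D_6.

Type D_6, Milnor number mu = 6.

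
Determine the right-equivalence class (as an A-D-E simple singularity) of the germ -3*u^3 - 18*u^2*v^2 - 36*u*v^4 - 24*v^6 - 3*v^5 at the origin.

E_{8}

The Hessian of f at 0 has rank 0. Corank 2; j^3 = -3*u^3 is a perfect cube, so E-series; the 5-jet and mu = 8 give E_8.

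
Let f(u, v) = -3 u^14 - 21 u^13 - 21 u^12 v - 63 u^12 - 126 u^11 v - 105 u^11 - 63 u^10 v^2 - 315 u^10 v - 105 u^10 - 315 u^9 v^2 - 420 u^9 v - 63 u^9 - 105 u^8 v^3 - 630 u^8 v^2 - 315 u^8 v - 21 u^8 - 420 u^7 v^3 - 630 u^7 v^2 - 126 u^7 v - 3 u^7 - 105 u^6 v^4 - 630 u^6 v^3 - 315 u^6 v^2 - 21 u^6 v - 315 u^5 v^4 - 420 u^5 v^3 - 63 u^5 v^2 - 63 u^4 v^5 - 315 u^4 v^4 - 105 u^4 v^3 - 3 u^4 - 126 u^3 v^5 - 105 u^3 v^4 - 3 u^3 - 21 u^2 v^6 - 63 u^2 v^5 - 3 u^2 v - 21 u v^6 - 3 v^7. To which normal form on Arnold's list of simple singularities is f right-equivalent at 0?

D_8

The Hessian of f at 0 has rank 0. Corank 2; j^3 = -3*u^2*(u + v) has shape L^2 M (L != M), so D-series; mu = 8 gives D_8.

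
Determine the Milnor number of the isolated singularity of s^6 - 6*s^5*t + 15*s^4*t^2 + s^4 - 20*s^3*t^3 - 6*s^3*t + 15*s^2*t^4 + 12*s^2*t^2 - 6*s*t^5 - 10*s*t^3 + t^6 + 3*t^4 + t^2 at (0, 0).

The Hessian of f at 0 has rank 1. Corank 1: A-series; mu = 3 gives A_3.

3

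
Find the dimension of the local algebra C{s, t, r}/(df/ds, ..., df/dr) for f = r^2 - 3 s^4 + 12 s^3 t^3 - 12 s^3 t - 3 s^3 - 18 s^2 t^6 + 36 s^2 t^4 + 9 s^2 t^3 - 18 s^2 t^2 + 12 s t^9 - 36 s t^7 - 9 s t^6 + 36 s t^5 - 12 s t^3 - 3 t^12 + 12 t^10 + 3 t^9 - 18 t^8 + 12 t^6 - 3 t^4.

The Hessian of f at 0 is [[0, 0, 0], [0, 0, 0], [0, 0, 2]] with rank 1, so corank 2. A Groebner basis of the Jacobian ideal J(f) in C{s,t,r} is {t^4, s*t^2 + t^3/3, s^2, r}; counting standard monomials gives mu = 6. Corank 2; j^3 = -3*s^3 is a perfect cube, so E-series; the 4-jet and mu = 6 give E_6.

6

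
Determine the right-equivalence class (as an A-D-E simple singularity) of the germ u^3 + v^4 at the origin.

The Hessian of f at 0 is [[0, 0], [0, 0]] with rank 0, so corank 2. A Groebner basis of the Jacobian ideal J(f) in C{u,v} is {v^3, u^2}; counting standard monomials gives mu = 6. Corank 2; j^3 = u^3 is a perfect cube, so E-series; the 4-jet and mu = 6 give E_6.

E_6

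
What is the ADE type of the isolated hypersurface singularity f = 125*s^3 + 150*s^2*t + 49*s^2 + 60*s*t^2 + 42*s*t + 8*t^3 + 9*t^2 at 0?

A2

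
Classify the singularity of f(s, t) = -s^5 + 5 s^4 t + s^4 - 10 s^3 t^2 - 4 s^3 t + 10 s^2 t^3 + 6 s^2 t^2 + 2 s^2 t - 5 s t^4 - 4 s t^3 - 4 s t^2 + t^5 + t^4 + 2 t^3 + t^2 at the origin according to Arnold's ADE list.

A4

The Hessian of f at 0 is [[0, 0], [0, 2]] with rank 1, so corank 1. A Groebner basis of the Jacobian ideal J(f) in C{s,t} is {s^2 - 2*s*t + t, t^2}; counting standard monomials gives mu = 4. Corank 1: A-series; mu = 4 gives A_4.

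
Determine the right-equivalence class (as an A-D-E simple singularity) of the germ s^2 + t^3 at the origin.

A_{2}

The Hessian of f at 0 has rank 1. Corank 1: A-series; mu = 2 gives A_2.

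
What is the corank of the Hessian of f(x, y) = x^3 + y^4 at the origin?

The Hessian at 0 is [[0, 0], [0, 0]] of rank 0; hence corank 2.

2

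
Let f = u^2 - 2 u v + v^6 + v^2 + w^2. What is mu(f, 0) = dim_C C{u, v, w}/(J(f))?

The Hessian of f at 0 is [[2, -2, 0], [-2, 2, 0], [0, 0, 2]] with rank 2, so corank 1. A Groebner basis of the Jacobian ideal J(f) in C{u,v,w} is {v^5, u - v, w}; counting standard monomials gives mu = 5. Corank 1: A-series; mu = 5 gives A_5.

5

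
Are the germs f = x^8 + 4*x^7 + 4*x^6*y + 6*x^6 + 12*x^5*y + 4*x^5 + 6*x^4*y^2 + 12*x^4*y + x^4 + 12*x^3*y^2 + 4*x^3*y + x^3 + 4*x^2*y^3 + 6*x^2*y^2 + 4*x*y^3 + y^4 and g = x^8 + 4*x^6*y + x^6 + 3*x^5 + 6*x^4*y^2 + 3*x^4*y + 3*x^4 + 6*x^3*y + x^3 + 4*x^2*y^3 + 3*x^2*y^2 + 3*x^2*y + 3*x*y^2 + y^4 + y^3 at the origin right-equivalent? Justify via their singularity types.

Yes.

The Hessian of f at 0 has rank 0. Corank 2; j^3 = x^3 is a perfect cube, so E-series; the 4-jet and mu = 6 give E_6. The Hessian of g at 0 has rank 0. Corank 2; j^3 = (x + y)^3 is a perfect cube, so E-series; the 4-jet and mu = 6 give E_6. Both have type E_6, hence right-equivalent.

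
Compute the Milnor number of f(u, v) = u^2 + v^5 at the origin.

4

The Hessian of f at 0 is [[2, 0], [0, 0]] with rank 1, so corank 1. A Groebner basis of the Jacobian ideal J(f) in C{u,v} is {v^4, u}; counting standard monomials gives mu = 4. Corank 1: A-series; mu = 4 gives A_4.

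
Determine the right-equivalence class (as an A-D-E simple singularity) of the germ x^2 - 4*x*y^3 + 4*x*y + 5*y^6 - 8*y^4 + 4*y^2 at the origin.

A5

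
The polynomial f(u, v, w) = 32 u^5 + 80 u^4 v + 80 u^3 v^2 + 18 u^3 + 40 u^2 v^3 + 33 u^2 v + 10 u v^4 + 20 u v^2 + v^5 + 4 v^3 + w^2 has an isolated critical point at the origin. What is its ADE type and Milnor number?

Type D6, Milnor number mu = 6.

The Hessian of f at 0 is [[0, 0, 0], [0, 0, 0], [0, 0, 2]] with rank 1, so corank 2. A Groebner basis of the Jacobian ideal J(f) in C{u,v,w} is {243*u*v/10 + v^4 + 81*v^2/5, u*v^2 + 2*v^3/3, u^2 + 7*u*v/6 + v^2/3, w}; counting standard monomials gives mu = 6. Corank 2; j^3 = (2*u + v)*(3*u + 2*v)^2 has shape L^2 M (L != M), so D-series; mu = 6 gives D_6.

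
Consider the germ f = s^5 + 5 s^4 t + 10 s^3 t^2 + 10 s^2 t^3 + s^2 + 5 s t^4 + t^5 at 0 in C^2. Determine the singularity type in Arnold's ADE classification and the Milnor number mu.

Type A4, Milnor number mu = 4.

The Hessian of f at 0 is [[2, 0], [0, 0]] with rank 1, so corank 1. A Groebner basis of the Jacobian ideal J(f) in C{s,t} is {t^4, s}; counting standard monomials gives mu = 4. Corank 1: A-series; mu = 4 gives A_4.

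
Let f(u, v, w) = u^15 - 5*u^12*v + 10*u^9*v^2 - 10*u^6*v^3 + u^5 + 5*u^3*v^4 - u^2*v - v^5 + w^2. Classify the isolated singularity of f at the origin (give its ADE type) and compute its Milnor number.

Type D_6, Milnor number mu = 6.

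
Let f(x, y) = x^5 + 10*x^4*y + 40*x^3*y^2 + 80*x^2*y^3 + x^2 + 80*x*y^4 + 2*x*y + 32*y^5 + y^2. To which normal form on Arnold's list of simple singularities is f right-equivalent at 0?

A_4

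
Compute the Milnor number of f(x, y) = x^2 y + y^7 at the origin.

The Hessian of f at 0 is [[0, 0], [0, 0]] with rank 0, so corank 2. A Groebner basis of the Jacobian ideal J(f) in C{x,y} is {x^2/7 + y^6, x^3, x*y}; counting standard monomials gives mu = 8. Corank 2; j^3 = x^2*y has shape L^2 M (L != M), so D-series; mu = 8 gives D_8.

8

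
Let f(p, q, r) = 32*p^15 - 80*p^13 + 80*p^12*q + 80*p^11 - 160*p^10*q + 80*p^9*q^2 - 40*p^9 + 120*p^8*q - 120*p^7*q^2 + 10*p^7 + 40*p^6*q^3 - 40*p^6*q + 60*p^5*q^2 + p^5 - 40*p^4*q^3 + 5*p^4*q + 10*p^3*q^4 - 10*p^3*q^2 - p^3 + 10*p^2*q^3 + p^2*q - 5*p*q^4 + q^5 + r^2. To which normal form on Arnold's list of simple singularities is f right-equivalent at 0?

D6

The Hessian of f at 0 is [[0, 0, 0], [0, 0, 0], [0, 0, 2]] with rank 1, so corank 2. A Groebner basis of the Jacobian ideal J(f) in C{p,q,r} is {p*q/5 + q^4, p*q^2, p^2 - p*q, r}; counting standard monomials gives mu = 6. Corank 2; j^3 = -p^2*(p - q) has shape L^2 M (L != M), so D-series; mu = 6 gives D_6.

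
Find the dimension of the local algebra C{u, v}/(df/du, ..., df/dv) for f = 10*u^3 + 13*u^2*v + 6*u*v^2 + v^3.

The Hessian of f at 0 has rank 0. Corank 2; j^3 = (2*u + v)*(5*u^2 + 4*u*v + v^2) splits into three distinct lines over C (the quadratic factor has nonzero discriminant), so D_4.

4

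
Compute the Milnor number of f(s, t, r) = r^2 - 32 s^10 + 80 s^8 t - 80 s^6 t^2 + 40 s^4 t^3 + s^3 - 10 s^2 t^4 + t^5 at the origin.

8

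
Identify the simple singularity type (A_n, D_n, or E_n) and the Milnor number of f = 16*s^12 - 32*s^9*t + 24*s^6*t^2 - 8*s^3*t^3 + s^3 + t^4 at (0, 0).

Type E_{6}, Milnor number mu = 6.

The Hessian of f at 0 is [[0, 0], [0, 0]] with rank 0, so corank 2. A Groebner basis of the Jacobian ideal J(f) in C{s,t} is {t^3, s^2}; counting standard monomials gives mu = 6. Corank 2; j^3 = s^3 is a perfect cube, so E-series; the 4-jet and mu = 6 give E_6.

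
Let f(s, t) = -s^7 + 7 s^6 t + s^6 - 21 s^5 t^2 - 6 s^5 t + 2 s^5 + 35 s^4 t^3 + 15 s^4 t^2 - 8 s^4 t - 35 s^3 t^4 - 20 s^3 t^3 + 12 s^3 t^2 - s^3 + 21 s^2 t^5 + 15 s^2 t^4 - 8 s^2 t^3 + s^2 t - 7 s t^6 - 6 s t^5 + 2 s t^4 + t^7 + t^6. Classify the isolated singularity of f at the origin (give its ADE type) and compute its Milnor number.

The Hessian of f at 0 has rank 0. Corank 2; j^3 = -s^2*(s - t) has shape L^2 M (L != M), so D-series; mu = 7 gives D_7.

Type D_{7}, Milnor number mu = 7.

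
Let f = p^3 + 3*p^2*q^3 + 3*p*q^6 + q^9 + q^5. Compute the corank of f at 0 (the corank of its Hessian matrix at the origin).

2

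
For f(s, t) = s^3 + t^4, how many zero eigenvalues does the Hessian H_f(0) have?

The Hessian at 0 is [[0, 0], [0, 0]] of rank 0; hence corank 2.

2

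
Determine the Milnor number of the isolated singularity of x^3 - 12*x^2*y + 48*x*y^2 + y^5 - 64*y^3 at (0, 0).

8

The Hessian of f at 0 has rank 0. Corank 2; j^3 = (x - 4*y)^3 is a perfect cube, so E-series; the 5-jet and mu = 8 give E_8.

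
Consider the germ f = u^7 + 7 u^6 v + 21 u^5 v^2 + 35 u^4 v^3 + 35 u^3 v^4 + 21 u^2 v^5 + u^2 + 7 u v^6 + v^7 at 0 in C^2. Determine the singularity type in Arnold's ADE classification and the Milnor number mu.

The Hessian of f at 0 is [[2, 0], [0, 0]] with rank 1, so corank 1. A Groebner basis of the Jacobian ideal J(f) in C{u,v} is {v^6, u}; counting standard monomials gives mu = 6. Corank 1: A-series; mu = 6 gives A_6.

Type A6, Milnor number mu = 6.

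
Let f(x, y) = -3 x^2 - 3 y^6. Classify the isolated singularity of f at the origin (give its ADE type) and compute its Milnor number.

The Hessian of f at 0 has rank 1. Corank 1: A-series; mu = 5 gives A_5.

Type A_5, Milnor number mu = 5.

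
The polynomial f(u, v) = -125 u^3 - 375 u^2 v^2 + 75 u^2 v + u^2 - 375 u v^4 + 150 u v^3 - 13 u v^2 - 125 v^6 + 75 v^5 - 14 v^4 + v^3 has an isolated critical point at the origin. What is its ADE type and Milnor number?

Type A_{2}, Milnor number mu = 2.

The Hessian of f at 0 is [[2, 0], [0, 0]] with rank 1, so corank 1. A Groebner basis of the Jacobian ideal J(f) in C{u,v} is {v^2, u}; counting standard monomials gives mu = 2. Corank 1: A-series; mu = 2 gives A_2.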